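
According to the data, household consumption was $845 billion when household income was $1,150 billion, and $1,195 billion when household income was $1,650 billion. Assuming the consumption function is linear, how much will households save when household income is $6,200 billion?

MPC = (1195 − 845)/(1650 − 1150) = 350/500 = 0.7
a = 845 − 0.7(1150) = 845 − 805 = 40
C = 40 + 0.7(6200) = 4380
S = 6200 − 4380 = 1820

S = 1820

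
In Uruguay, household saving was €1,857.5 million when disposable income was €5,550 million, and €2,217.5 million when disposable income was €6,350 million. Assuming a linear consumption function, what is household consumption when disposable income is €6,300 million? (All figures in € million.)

MPS = ΔS/ΔY = (2217.5 − 1857.5)/(6350 − 5550) = 360/800 = 0.45
MPC = 1 − MPS = 0.55
Autonomous saving = 1857.5 − 0.45(5550) = -640, so a = 640
C = 640 + 0.55(6300) = 640 + 3465 = 4105

C = 4105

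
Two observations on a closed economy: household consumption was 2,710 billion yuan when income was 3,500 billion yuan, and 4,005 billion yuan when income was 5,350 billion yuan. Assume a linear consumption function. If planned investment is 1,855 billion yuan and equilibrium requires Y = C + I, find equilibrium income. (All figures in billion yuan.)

MPC = (4005 − 2710)/(5350 − 3500) = 1295/1850 = 0.7
a = 2710 − 0.7(3500) = 260
Equilibrium: Y = 260 + 0.7Y + 1855
0.3Y = 2115, so Y = 2115/0.3 = 7050

Y = 7050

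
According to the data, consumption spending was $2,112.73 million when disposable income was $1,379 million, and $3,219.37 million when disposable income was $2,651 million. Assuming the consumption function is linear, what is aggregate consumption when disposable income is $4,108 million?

C = 4486.96

MPC = (3219.37 − 2112.73)/(2651 − 1379) = 1106.64/1272 = 0.87
a = 2112.73 − 0.87(1379) = 2112.73 − 1199.73 = 913
C = 913 + 0.87(4108) = 913 + 3573.96 = 4486.96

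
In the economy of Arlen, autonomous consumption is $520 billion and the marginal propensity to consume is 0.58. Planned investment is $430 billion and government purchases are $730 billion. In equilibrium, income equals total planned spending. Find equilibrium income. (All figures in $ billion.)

Y = C + I + G = 520 + 0.58Y + 430 + 730
Y − 0.58Y = 1680
0.42Y = 1680, so Y = 1680/0.42 = 4000

Y = 4000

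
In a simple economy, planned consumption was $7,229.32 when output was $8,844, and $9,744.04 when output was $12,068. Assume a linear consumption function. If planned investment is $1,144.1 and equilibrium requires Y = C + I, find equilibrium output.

MPC = (9744.04 − 7229.32)/(12068 − 8844) = 2514.72/3224 = 0.78
a = 7229.32 − 0.78(8844) = 331
Equilibrium: Y = 331 + 0.78Y + 1144.1
0.22Y = 1475.1, so Y = 1475.1/0.22 = 6705

Y = 6705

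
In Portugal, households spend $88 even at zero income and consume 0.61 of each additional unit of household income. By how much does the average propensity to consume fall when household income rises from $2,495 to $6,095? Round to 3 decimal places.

At Y = 2495: C = 88 + 0.61(2495) = 1609.95, APC = 1609.95/2495 = 0.6453
At Y = 6095: C = 3805.95, APC = 3805.95/6095 = 0.6244
Fall in APC = 0.6453 − 0.6244 = 0.0209 ≈ 0.021

ΔAPC = 0.021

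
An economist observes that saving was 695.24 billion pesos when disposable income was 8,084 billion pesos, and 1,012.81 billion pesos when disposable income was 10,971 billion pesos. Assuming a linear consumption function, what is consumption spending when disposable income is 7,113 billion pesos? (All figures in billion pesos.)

C = 6524.57

MPS = ΔS/ΔY = (1012.81 − 695.24)/(10971 − 8084) = 317.57/2887 = 0.11
MPC = 1 − MPS = 0.89
Autonomous saving = 695.24 − 0.11(8084) = -194, so a = 194
C = 194 + 0.89(7113) = 194 + 6330.57 = 6524.57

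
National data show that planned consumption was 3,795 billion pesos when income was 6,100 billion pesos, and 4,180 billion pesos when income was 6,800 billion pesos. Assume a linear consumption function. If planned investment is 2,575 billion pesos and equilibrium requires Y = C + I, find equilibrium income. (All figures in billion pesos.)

Y = 6700

MPC = (4180 − 3795)/(6800 − 6100) = 385/700 = 0.55
a = 3795 − 0.55(6100) = 440
Equilibrium: Y = 440 + 0.55Y + 2575
0.45Y = 3015, so Y = 3015/0.45 = 6700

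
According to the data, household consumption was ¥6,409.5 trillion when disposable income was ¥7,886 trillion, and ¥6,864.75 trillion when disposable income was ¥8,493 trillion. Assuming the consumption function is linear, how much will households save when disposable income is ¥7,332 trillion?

MPC = (6864.75 − 6409.5)/(8493 − 7886) = 455.25/607 = 0.75
a = 6409.5 − 0.75(7886) = 6409.5 − 5914.5 = 495
C = 495 + 0.75(7332) = 5994
S = 7332 − 5994 = 1338

S = 1338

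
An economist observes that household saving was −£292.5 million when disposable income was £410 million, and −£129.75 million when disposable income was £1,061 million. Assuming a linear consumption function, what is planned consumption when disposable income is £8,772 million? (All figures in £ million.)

MPS = ΔS/ΔY = (-129.75 − (-292.5))/(1061 − 410) = 162.75/651 = 0.25
MPC = 1 − MPS = 0.75
Autonomous saving = -292.5 − 0.25(410) = -395, so a = 395
C = 395 + 0.75(8772) = 395 + 6579 = 6974

C = 6974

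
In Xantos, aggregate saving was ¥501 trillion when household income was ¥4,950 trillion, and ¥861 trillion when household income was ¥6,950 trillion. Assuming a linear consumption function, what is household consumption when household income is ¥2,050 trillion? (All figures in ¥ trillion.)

MPS = ΔS/ΔY = (861 − 501)/(6950 − 4950) = 360/2000 = 0.18
MPC = 1 − MPS = 0.82
Autonomous saving = 501 − 0.18(4950) = -390, so a = 390
C = 390 + 0.82(2050) = 390 + 1681 = 2071

C = 2071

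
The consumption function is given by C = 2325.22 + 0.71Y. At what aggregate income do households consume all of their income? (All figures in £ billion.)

At break-even, C = Y: 2325.22 + 0.71Y = Y
0.29Y = 2325.22, so Y = 2325.22/0.29 = 8018

Y = 8018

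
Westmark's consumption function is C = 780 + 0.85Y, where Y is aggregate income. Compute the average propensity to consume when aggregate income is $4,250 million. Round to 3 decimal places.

C = 780 + 0.85(4250) = 4392.5
APC = C/Y = 4392.5/4250 = 1.034

APC = 1.034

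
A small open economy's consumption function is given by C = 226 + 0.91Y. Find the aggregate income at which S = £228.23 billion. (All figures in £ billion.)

Y = 5047

S = Y − C = -226 + 0.09Y
-226 + 0.09Y = 228.23, so 0.09Y = 454.23 and Y = 5047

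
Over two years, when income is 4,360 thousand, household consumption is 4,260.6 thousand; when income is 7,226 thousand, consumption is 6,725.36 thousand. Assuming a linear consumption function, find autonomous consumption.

MPC = ΔC/ΔY = (6725.36 − 4260.6)/(7226 − 4360) = 2464.76/2866 = 0.86
a = C − MPC·Y = 4260.6 − 0.86(4360) = 4260.6 − 3749.6 = 511

a = 511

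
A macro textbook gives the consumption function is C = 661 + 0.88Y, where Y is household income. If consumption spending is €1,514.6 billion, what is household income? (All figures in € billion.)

661 + 0.88Y = 1514.6
0.88Y = 853.6, so Y = 853.6/0.88 = 970

Y = 970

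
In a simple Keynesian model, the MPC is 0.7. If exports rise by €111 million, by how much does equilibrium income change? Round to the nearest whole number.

The multiplier is 1/(1 − MPC) = 1/0.3.
ΔY = 111/0.3 = 370.00 ≈ 370

ΔY ≈ 370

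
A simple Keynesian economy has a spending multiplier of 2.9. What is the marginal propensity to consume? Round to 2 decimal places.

k = 1/(1 − MPC), so 1 − MPC = 1/k = 1/2.9 = 0.3448
MPC = 1 − 0.3448 = 0.66

MPC = 0.66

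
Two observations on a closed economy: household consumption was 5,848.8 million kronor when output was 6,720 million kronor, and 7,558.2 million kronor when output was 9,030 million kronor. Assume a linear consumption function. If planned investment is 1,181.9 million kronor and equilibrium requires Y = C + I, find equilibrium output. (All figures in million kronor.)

Y = 7915

MPC = (7558.2 − 5848.8)/(9030 − 6720) = 1709.4/2310 = 0.74
a = 5848.8 − 0.74(6720) = 876
Equilibrium: Y = 876 + 0.74Y + 1181.9
0.26Y = 2057.9, so Y = 2057.9/0.26 = 7915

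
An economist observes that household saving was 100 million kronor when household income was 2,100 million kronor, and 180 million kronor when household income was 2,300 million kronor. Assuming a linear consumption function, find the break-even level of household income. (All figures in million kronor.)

Y = 1850

MPS = ΔS/ΔY = (180 − 100)/(2300 − 2100) = 80/200 = 0.4
MPC = 1 − MPS = 0.6
From S(2100) = 100: −a + 0.4(2100) = 100, so a = 840 − 100 = 740
Break-even (S = 0): Y = a/MPS = 740/0.4 = 1850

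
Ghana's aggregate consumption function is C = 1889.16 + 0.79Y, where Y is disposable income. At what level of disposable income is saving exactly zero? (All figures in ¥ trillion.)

Y = 8996

At break-even, C = Y: 1889.16 + 0.79Y = Y
0.21Y = 1889.16, so Y = 1889.16/0.21 = 8996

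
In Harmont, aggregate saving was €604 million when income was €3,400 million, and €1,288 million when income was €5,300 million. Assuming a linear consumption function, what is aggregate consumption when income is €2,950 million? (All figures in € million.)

C = 2508

MPS = ΔS/ΔY = (1288 − 604)/(5300 − 3400) = 684/1900 = 0.36
MPC = 1 − MPS = 0.64
Autonomous saving = 604 − 0.36(3400) = -620, so a = 620
C = 620 + 0.64(2950) = 620 + 1888 = 2508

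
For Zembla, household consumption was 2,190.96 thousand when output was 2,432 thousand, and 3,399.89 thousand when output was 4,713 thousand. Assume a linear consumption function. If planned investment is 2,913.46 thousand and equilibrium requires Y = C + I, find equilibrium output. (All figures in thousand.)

MPC = (3399.89 − 2190.96)/(4713 − 2432) = 1208.93/2281 = 0.53
a = 2190.96 − 0.53(2432) = 902
Equilibrium: Y = 902 + 0.53Y + 2913.46
0.47Y = 3815.46, so Y = 3815.46/0.47 = 8118

Y = 8118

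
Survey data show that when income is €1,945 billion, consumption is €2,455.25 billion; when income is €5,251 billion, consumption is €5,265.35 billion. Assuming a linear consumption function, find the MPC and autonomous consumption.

MPC = ΔC/ΔY = (5265.35 − 2455.25)/(5251 − 1945) = 2810.1/3306 = 0.85
a = C − MPC·Y = 2455.25 − 0.85(1945) = 2455.25 − 1653.25 = 802

MPC = 0.85; a = 802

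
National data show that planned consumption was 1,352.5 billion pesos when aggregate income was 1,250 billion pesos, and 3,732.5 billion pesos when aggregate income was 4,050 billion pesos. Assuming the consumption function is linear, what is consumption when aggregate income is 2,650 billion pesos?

C = 2542.5

MPC = (3732.5 − 1352.5)/(4050 − 1250) = 2380/2800 = 0.85
a = 1352.5 − 0.85(1250) = 1352.5 − 1062.5 = 290
C = 290 + 0.85(2650) = 290 + 2252.5 = 2542.5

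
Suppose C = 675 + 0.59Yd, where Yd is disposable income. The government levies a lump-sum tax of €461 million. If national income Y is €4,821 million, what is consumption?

Yd = Y − T = 4821 − 461 = 4360
C = 675 + 0.59(4360) = 675 + 2572.4 = 3247.4

C = 3247.4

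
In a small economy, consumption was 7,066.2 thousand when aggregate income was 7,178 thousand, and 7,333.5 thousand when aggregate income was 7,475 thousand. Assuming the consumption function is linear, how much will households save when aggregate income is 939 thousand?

MPC = (7333.5 − 7066.2)/(7475 − 7178) = 267.3/297 = 0.9
a = 7066.2 − 0.9(7178) = 7066.2 − 6460.2 = 606
C = 606 + 0.9(939) = 1451.1
S = 939 − 1451.1 = -512.1

S = -512.1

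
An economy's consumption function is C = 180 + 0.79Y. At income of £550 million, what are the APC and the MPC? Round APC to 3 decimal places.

MPC = 0.79 (the slope of the consumption function)
C = 180 + 0.79(550) = 614.5, so APC = 614.5/550 = 1.117

APC = 1.117; MPC = 0.79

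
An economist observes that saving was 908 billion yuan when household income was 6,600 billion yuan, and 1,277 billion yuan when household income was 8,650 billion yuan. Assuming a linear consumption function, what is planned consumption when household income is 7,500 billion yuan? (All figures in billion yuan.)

MPS = ΔS/ΔY = (1277 − 908)/(8650 − 6600) = 369/2050 = 0.18
MPC = 1 − MPS = 0.82
Autonomous saving = 908 − 0.18(6600) = -280, so a = 280
C = 280 + 0.82(7500) = 280 + 6150 = 6430

C = 6430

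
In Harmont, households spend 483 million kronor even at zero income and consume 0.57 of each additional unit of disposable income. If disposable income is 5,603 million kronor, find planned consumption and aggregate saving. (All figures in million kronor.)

C = 3676.71; S = 1926.29

C = 483 + 0.57(5603) = 483 + 3193.71 = 3676.71
S = Y − C = 5603 − 3676.71 = 1926.29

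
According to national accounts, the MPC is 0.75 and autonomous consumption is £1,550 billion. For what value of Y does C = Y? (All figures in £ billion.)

At break-even, C = Y: 1550 + 0.75Y = Y
0.25Y = 1550, so Y = 1550/0.25 = 6200

Y = 6200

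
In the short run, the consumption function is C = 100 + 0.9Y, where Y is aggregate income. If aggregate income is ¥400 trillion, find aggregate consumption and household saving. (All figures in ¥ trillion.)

C = 460; S = -60

C = 100 + 0.9(400) = 100 + 360 = 460
S = Y − C = 400 − 460 = -60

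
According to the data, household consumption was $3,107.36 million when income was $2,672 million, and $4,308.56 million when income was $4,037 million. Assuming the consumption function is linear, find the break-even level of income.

Y = 6300

MPC = (4308.56 − 3107.36)/(4037 − 2672) = 1201.2/1365 = 0.88
a = 3107.36 − 0.88(2672) = 3107.36 − 2351.36 = 756
Break-even: Y = a/(1−MPC) = 756/0.12 = 6300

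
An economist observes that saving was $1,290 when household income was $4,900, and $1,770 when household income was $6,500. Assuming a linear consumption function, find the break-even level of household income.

MPS = ΔS/ΔY = (1770 − 1290)/(6500 − 4900) = 480/1600 = 0.3
MPC = 1 − MPS = 0.7
From S(4900) = 1290: −a + 0.3(4900) = 1290, so a = 1470 − 1290 = 180
Break-even (S = 0): Y = a/MPS = 180/0.3 = 600

Y = 600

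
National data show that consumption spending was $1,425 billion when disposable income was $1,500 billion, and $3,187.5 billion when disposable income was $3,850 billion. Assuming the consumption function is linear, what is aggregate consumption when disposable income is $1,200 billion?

MPC = (3187.5 − 1425)/(3850 − 1500) = 1762.5/2350 = 0.75
a = 1425 − 0.75(1500) = 1425 − 1125 = 300
C = 300 + 0.75(1200) = 300 + 900 = 1200

C = 1200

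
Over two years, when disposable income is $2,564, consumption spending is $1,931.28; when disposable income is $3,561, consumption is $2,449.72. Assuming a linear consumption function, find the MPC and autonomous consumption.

MPC = 0.52; a = 598

MPC = ΔC/ΔY = (2449.72 − 1931.28)/(3561 − 2564) = 518.44/997 = 0.52
a = C − MPC·Y = 1931.28 − 0.52(2564) = 1931.28 − 1333.28 = 598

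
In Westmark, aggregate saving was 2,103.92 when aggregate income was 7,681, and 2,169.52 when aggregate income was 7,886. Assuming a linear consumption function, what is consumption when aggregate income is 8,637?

MPS = ΔS/ΔY = (2169.52 − 2103.92)/(7886 − 7681) = 65.6/205 = 0.32
MPC = 1 − MPS = 0.68
Autonomous saving = 2103.92 − 0.32(7681) = -354, so a = 354
C = 354 + 0.68(8637) = 354 + 5873.16 = 6227.16

C = 6227.16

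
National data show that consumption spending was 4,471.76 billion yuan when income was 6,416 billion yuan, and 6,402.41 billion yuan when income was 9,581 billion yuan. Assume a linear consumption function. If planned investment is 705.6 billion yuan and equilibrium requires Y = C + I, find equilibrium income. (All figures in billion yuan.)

MPC = (6402.41 − 4471.76)/(9581 − 6416) = 1930.65/3165 = 0.61
a = 4471.76 − 0.61(6416) = 558
Equilibrium: Y = 558 + 0.61Y + 705.6
0.39Y = 1263.6, so Y = 1263.6/0.39 = 3240

Y = 3240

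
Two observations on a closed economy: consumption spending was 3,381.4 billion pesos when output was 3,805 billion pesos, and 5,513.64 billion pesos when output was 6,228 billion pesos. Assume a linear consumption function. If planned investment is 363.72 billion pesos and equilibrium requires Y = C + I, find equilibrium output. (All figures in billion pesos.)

Y = 3306

MPC = (5513.64 − 3381.4)/(6228 − 3805) = 2132.24/2423 = 0.88
a = 3381.4 − 0.88(3805) = 33
Equilibrium: Y = 33 + 0.88Y + 363.72
0.12Y = 396.72, so Y = 396.72/0.12 = 3306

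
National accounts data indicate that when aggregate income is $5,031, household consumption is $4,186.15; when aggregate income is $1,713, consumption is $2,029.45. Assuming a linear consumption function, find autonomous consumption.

MPC = ΔC/ΔY = (4186.15 − 2029.45)/(5031 − 1713) = 2156.7/3318 = 0.65
a = C − MPC·Y = 2029.45 − 0.65(1713) = 2029.45 − 1113.45 = 916

a = 916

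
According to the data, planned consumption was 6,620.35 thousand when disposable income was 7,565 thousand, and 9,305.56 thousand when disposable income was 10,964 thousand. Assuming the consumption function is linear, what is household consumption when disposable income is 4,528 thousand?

C = 4221.12

MPC = (9305.56 − 6620.35)/(10964 − 7565) = 2685.21/3399 = 0.79
a = 6620.35 − 0.79(7565) = 6620.35 − 5976.35 = 644
C = 644 + 0.79(4528) = 644 + 3577.12 = 4221.12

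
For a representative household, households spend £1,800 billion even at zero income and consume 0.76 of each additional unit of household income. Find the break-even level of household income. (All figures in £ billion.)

At break-even, C = Y: 1800 + 0.76Y = Y
0.24Y = 1800, so Y = 1800/0.24 = 7500

Y = 7500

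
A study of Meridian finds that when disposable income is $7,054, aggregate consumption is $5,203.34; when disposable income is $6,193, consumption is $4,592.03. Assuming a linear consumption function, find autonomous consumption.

a = 195

MPC = ΔC/ΔY = (5203.34 − 4592.03)/(7054 − 6193) = 611.31/861 = 0.71
a = C − MPC·Y = 4592.03 − 0.71(6193) = 4592.03 − 4397.03 = 195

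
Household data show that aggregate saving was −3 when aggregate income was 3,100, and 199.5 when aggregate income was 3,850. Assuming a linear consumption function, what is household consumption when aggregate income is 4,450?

C = 4088.5

MPS = ΔS/ΔY = (199.5 − (-3))/(3850 − 3100) = 202.5/750 = 0.27
MPC = 1 − MPS = 0.73
Autonomous saving = -3 − 0.27(3100) = -840, so a = 840
C = 840 + 0.73(4450) = 840 + 3248.5 = 4088.5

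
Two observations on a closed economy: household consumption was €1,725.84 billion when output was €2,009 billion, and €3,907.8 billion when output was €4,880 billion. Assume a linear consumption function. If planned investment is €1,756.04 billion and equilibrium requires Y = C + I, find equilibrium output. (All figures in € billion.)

Y = 8146

MPC = (3907.8 − 1725.84)/(4880 − 2009) = 2181.96/2871 = 0.76
a = 1725.84 − 0.76(2009) = 199
Equilibrium: Y = 199 + 0.76Y + 1756.04
0.24Y = 1955.04, so Y = 1955.04/0.24 = 8146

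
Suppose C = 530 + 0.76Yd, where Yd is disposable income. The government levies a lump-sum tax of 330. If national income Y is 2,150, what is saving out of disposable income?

S = -93.2

Yd = Y − T = 2150 − 330 = 1820
C = 530 + 0.76(1820) = 530 + 1383.2 = 1913.2
S = Yd − C = 1820 − 1913.2 = -93.2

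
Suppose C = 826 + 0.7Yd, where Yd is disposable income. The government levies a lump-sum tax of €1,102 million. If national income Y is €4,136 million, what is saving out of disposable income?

Yd = Y − T = 4136 − 1102 = 3034
C = 826 + 0.7(3034) = 826 + 2123.8 = 2949.8
S = Yd − C = 3034 − 2949.8 = 84.2

S = 84.2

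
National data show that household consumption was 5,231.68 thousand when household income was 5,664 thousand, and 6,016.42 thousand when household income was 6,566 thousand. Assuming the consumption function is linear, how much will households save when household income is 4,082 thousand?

MPC = (6016.42 − 5231.68)/(6566 − 5664) = 784.74/902 = 0.87
a = 5231.68 − 0.87(5664) = 5231.68 − 4927.68 = 304
C = 304 + 0.87(4082) = 3855.34
S = 4082 − 3855.34 = 226.66

S = 226.66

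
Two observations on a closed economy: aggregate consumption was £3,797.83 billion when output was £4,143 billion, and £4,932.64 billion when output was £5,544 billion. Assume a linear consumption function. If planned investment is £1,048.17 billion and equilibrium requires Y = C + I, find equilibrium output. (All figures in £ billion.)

Y = 7843

MPC = (4932.64 − 3797.83)/(5544 − 4143) = 1134.81/1401 = 0.81
a = 3797.83 − 0.81(4143) = 442
Equilibrium: Y = 442 + 0.81Y + 1048.17
0.19Y = 1490.17, so Y = 1490.17/0.19 = 7843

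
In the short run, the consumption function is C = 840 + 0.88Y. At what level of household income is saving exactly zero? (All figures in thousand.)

At break-even, C = Y: 840 + 0.88Y = Y
0.12Y = 840, so Y = 840/0.12 = 7000

Y = 7000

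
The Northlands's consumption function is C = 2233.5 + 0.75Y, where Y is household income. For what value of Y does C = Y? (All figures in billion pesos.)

At break-even, C = Y: 2233.5 + 0.75Y = Y
0.25Y = 2233.5, so Y = 2233.5/0.25 = 8934

Y = 8934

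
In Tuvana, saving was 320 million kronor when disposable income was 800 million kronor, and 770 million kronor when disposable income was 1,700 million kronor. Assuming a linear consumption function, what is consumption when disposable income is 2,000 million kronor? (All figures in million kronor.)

C = 1080

MPS = ΔS/ΔY = (770 − 320)/(1700 − 800) = 450/900 = 0.5
MPC = 1 − MPS = 0.5
Autonomous saving = 320 − 0.5(800) = -80, so a = 80
C = 80 + 0.5(2000) = 80 + 1000 = 1080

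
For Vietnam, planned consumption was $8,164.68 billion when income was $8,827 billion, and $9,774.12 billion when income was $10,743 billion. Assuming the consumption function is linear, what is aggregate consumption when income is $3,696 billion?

MPC = (9774.12 − 8164.68)/(10743 − 8827) = 1609.44/1916 = 0.84
a = 8164.68 − 0.84(8827) = 8164.68 − 7414.68 = 750
C = 750 + 0.84(3696) = 750 + 3104.64 = 3854.64

C = 3854.64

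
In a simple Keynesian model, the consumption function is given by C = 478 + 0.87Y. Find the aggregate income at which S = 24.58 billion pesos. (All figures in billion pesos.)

S = Y − C = -478 + 0.13Y
-478 + 0.13Y = 24.58, so 0.13Y = 502.58 and Y = 3866

Y = 3866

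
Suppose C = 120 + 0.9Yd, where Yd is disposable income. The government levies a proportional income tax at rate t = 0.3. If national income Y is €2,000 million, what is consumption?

Yd = (1 − 0.3)(2000) = 0.7(2000) = 1400
C = 120 + 0.9(1400) = 120 + 1260 = 1380

C = 1380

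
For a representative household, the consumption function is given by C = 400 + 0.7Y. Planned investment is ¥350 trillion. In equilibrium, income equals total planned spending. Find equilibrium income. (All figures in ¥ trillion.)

Y = 2500

Y = C + I = 400 + 0.7Y + 350
Y − 0.7Y = 750
0.3Y = 750, so Y = 750/0.3 = 2500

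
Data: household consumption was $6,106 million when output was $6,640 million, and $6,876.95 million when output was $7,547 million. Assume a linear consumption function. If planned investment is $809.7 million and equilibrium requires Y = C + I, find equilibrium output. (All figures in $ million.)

Y = 8478

MPC = (6876.95 − 6106)/(7547 − 6640) = 770.95/907 = 0.85
a = 6106 − 0.85(6640) = 462
Equilibrium: Y = 462 + 0.85Y + 809.7
0.15Y = 1271.7, so Y = 1271.7/0.15 = 8478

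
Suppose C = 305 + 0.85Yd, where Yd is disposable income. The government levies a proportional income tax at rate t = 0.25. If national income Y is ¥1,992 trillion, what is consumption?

Yd = (1 − 0.25)(1992) = 0.75(1992) = 1494
C = 305 + 0.85(1494) = 305 + 1269.9 = 1574.9

C = 1574.9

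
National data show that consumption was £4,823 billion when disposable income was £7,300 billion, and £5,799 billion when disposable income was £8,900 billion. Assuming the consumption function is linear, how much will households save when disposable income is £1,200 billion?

MPC = (5799 − 4823)/(8900 − 7300) = 976/1600 = 0.61
a = 4823 − 0.61(7300) = 4823 − 4453 = 370
C = 370 + 0.61(1200) = 1102
S = 1200 − 1102 = 98

S = 98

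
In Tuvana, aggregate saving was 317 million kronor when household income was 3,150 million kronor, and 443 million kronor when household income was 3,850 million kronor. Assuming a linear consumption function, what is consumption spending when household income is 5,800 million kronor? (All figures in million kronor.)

C = 5006

MPS = ΔS/ΔY = (443 − 317)/(3850 − 3150) = 126/700 = 0.18
MPC = 1 − MPS = 0.82
Autonomous saving = 317 − 0.18(3150) = -250, so a = 250
C = 250 + 0.82(5800) = 250 + 4756 = 5006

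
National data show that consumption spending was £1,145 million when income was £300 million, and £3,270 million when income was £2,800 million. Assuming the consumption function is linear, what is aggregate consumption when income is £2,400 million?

MPC = (3270 − 1145)/(2800 − 300) = 2125/2500 = 0.85
a = 1145 − 0.85(300) = 1145 − 255 = 890
C = 890 + 0.85(2400) = 890 + 2040 = 2930

C = 2930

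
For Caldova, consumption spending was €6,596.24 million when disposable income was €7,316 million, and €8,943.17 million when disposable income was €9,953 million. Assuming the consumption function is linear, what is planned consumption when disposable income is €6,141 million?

C = 5550.49

MPC = (8943.17 − 6596.24)/(9953 − 7316) = 2346.93/2637 = 0.89
a = 6596.24 − 0.89(7316) = 6596.24 − 6511.24 = 85
C = 85 + 0.89(6141) = 85 + 5465.49 = 5550.49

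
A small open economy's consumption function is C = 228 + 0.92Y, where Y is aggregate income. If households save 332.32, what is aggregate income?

S = Y − C = -228 + 0.08Y
-228 + 0.08Y = 332.32, so 0.08Y = 560.32 and Y = 7004

Y = 7004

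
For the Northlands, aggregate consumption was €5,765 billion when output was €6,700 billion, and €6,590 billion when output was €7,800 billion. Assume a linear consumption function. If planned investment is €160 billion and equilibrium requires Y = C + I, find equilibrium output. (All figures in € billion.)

Y = 3600

MPC = (6590 − 5765)/(7800 − 6700) = 825/1100 = 0.75
a = 5765 − 0.75(6700) = 740
Equilibrium: Y = 740 + 0.75Y + 160
0.25Y = 900, so Y = 900/0.25 = 3600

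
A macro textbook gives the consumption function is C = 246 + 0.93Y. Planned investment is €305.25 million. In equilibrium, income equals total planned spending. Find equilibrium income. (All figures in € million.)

Y = 7875

Y = C + I = 246 + 0.93Y + 305.25
Y − 0.93Y = 551.25
0.07Y = 551.25, so Y = 551.25/0.07 = 7875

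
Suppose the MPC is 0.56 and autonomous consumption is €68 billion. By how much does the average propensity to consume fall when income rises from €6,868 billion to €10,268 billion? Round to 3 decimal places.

At Y = 6868: C = 68 + 0.56(6868) = 3914.08, APC = 3914.08/6868 = 0.5699
At Y = 10268: C = 5818.08, APC = 5818.08/10268 = 0.5666
Fall in APC = 0.5699 − 0.5666 = 0.0033 ≈ 0.003

ΔAPC = 0.003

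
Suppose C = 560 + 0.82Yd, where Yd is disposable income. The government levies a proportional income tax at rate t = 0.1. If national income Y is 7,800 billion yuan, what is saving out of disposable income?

Yd = (1 − 0.1)(7800) = 0.9(7800) = 7020
C = 560 + 0.82(7020) = 560 + 5756.4 = 6316.4
S = Yd − C = 7020 − 6316.4 = 703.6

S = 703.6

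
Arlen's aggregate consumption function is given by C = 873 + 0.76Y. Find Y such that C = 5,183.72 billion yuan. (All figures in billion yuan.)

873 + 0.76Y = 5183.72
0.76Y = 4310.72, so Y = 4310.72/0.76 = 5672

Y = 5672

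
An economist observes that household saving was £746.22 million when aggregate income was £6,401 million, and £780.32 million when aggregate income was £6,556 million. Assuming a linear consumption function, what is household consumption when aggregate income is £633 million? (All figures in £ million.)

MPS = ΔS/ΔY = (780.32 − 746.22)/(6556 − 6401) = 34.1/155 = 0.22
MPC = 1 − MPS = 0.78
Autonomous saving = 746.22 − 0.22(6401) = -662, so a = 662
C = 662 + 0.78(633) = 662 + 493.74 = 1155.74

C = 1155.74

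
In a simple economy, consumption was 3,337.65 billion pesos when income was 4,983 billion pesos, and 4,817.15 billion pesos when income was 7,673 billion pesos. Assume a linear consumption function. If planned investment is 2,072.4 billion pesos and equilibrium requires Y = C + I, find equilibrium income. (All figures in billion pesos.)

MPC = (4817.15 − 3337.65)/(7673 − 4983) = 1479.5/2690 = 0.55
a = 3337.65 − 0.55(4983) = 597
Equilibrium: Y = 597 + 0.55Y + 2072.4
0.45Y = 2669.4, so Y = 2669.4/0.45 = 5932

Y = 5932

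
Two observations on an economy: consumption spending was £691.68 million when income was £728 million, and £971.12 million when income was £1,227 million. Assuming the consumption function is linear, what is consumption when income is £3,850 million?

C = 2440

MPC = (971.12 − 691.68)/(1227 − 728) = 279.44/499 = 0.56
a = 691.68 − 0.56(728) = 691.68 − 407.68 = 284
C = 284 + 0.56(3850) = 284 + 2156 = 2440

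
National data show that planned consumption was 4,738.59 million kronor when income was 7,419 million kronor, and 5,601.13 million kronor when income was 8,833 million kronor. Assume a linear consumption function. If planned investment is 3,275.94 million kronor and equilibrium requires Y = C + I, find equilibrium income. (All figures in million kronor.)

Y = 8946

MPC = (5601.13 − 4738.59)/(8833 − 7419) = 862.54/1414 = 0.61
a = 4738.59 − 0.61(7419) = 213
Equilibrium: Y = 213 + 0.61Y + 3275.94
0.39Y = 3488.94, so Y = 3488.94/0.39 = 8946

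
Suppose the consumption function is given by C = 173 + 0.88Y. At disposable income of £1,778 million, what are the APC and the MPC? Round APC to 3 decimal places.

APC = 0.977; MPC = 0.88

MPC = 0.88 (the slope of the consumption function)
C = 173 + 0.88(1778) = 1737.64, so APC = 1737.64/1778 = 0.977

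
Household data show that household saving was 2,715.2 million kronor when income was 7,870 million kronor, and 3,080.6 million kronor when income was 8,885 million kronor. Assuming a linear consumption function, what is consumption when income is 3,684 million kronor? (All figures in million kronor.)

MPS = ΔS/ΔY = (3080.6 − 2715.2)/(8885 − 7870) = 365.4/1015 = 0.36
MPC = 1 − MPS = 0.64
Autonomous saving = 2715.2 − 0.36(7870) = -118, so a = 118
C = 118 + 0.64(3684) = 118 + 2357.76 = 2475.76

C = 2475.76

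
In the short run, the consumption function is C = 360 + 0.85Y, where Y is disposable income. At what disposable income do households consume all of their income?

At break-even, C = Y: 360 + 0.85Y = Y
0.15Y = 360, so Y = 360/0.15 = 2400

Y = 2400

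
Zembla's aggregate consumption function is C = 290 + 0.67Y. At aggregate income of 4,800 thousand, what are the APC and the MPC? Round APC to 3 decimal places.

APC = 0.730; MPC = 0.67

MPC = 0.67 (the slope of the consumption function)
C = 290 + 0.67(4800) = 3506, so APC = 3506/4800 = 0.730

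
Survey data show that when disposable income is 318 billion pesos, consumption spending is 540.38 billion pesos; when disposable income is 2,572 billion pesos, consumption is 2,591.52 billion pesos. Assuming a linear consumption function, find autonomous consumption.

MPC = ΔC/ΔY = (2591.52 − 540.38)/(2572 − 318) = 2051.14/2254 = 0.91
a = C − MPC·Y = 540.38 − 0.91(318) = 540.38 − 289.38 = 251

a = 251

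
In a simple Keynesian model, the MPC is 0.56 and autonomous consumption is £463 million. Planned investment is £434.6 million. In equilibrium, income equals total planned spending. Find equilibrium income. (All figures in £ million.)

Y = 2040

Y = C + I = 463 + 0.56Y + 434.6
Y − 0.56Y = 897.6
0.44Y = 897.6, so Y = 897.6/0.44 = 2040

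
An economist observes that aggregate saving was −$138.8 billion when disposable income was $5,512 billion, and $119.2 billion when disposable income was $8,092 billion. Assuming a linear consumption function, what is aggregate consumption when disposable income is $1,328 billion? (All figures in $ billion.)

MPS = ΔS/ΔY = (119.2 − (-138.8))/(8092 − 5512) = 258/2580 = 0.1
MPC = 1 − MPS = 0.9
Autonomous saving = -138.8 − 0.1(5512) = -690, so a = 690
C = 690 + 0.9(1328) = 690 + 1195.2 = 1885.2

C = 1885.2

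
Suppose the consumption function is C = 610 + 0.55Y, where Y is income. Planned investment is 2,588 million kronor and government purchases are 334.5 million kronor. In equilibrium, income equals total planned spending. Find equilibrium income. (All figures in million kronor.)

Y = C + I + G = 610 + 0.55Y + 2588 + 334.5
Y − 0.55Y = 3532.5
0.45Y = 3532.5, so Y = 3532.5/0.45 = 7850

Y = 7850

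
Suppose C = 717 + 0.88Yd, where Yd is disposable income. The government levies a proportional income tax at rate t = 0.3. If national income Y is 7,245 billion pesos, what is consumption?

Yd = (1 − 0.3)(7245) = 0.7(7245) = 5071.5
C = 717 + 0.88(5071.5) = 717 + 4462.92 = 5179.92

C = 5179.92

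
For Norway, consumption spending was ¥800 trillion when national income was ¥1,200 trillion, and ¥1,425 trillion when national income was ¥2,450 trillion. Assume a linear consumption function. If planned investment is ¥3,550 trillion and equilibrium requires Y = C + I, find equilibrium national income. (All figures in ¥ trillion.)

MPC = (1425 − 800)/(2450 − 1200) = 625/1250 = 0.5
a = 800 − 0.5(1200) = 200
Equilibrium: Y = 200 + 0.5Y + 3550
0.5Y = 3750, so Y = 3750/0.5 = 7500

Y = 7500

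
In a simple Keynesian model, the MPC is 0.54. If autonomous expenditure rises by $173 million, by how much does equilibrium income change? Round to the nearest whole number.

ΔY ≈ 376

The multiplier is 1/(1 − MPC) = 1/0.46.
ΔY = 173/0.46 = 376.09 ≈ 376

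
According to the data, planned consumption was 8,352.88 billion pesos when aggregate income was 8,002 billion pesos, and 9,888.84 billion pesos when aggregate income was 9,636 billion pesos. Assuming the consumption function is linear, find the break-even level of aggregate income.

Y = 13850

MPC = (9888.84 − 8352.88)/(9636 − 8002) = 1535.96/1634 = 0.94
a = 8352.88 − 0.94(8002) = 8352.88 − 7521.88 = 831
Break-even: Y = a/(1−MPC) = 831/0.06 = 13850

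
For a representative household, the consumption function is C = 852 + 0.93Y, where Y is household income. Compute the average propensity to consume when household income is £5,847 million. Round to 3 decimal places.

APC = 1.076

C = 852 + 0.93(5847) = 6289.71
APC = C/Y = 6289.71/5847 = 1.076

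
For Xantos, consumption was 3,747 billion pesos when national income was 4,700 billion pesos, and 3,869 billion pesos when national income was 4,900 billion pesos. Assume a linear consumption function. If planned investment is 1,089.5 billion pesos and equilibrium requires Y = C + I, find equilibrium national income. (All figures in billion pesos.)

Y = 5050

MPC = (3869 − 3747)/(4900 − 4700) = 122/200 = 0.61
a = 3747 − 0.61(4700) = 880
Equilibrium: Y = 880 + 0.61Y + 1089.5
0.39Y = 1969.5, so Y = 1969.5/0.39 = 5050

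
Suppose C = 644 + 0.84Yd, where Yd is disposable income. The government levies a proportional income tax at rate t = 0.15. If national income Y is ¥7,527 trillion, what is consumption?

C = 6018.278

Yd = (1 − 0.15)(7527) = 0.85(7527) = 6397.95
C = 644 + 0.84(6397.95) = 644 + 5374.278 = 6018.278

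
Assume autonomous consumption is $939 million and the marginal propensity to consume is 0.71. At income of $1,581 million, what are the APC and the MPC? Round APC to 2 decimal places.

APC = 1.30; MPC = 0.71

MPC = 0.71 (the slope of the consumption function)
C = 939 + 0.71(1581) = 2061.51, so APC = 2061.51/1581 = 1.30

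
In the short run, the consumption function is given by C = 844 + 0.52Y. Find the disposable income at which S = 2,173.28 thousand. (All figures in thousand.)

S = Y − C = -844 + 0.48Y
-844 + 0.48Y = 2173.28, so 0.48Y = 3017.28 and Y = 6286

Y = 6286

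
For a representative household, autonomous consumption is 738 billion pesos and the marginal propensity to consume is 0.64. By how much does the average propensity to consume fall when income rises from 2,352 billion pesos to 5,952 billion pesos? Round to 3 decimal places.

ΔAPC = 0.190

At Y = 2352: C = 738 + 0.64(2352) = 2243.28, APC = 2243.28/2352 = 0.9538
At Y = 5952: C = 4547.28, APC = 4547.28/5952 = 0.7640
Fall in APC = 0.9538 − 0.7640 = 0.1898 ≈ 0.190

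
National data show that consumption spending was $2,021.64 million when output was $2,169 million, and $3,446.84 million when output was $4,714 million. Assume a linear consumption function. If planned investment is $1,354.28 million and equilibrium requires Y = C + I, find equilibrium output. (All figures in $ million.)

MPC = (3446.84 − 2021.64)/(4714 − 2169) = 1425.2/2545 = 0.56
a = 2021.64 − 0.56(2169) = 807
Equilibrium: Y = 807 + 0.56Y + 1354.28
0.44Y = 2161.28, so Y = 2161.28/0.44 = 4912

Y = 4912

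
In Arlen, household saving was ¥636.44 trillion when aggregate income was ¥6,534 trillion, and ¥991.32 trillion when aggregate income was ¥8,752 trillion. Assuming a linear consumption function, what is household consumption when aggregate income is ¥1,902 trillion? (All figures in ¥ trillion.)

C = 2006.68

MPS = ΔS/ΔY = (991.32 − 636.44)/(8752 − 6534) = 354.88/2218 = 0.16
MPC = 1 − MPS = 0.84
Autonomous saving = 636.44 − 0.16(6534) = -409, so a = 409
C = 409 + 0.84(1902) = 409 + 1597.68 = 2006.68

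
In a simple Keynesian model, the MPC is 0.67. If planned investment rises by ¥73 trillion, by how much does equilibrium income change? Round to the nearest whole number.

ΔY ≈ 221

The multiplier is 1/(1 − MPC) = 1/0.33.
ΔY = 73/0.33 = 221.21 ≈ 221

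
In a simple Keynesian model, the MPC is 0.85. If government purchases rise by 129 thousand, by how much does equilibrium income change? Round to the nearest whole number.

ΔY ≈ 860

The multiplier is 1/(1 − MPC) = 1/0.15.
ΔY = 129/0.15 = 860.00 ≈ 860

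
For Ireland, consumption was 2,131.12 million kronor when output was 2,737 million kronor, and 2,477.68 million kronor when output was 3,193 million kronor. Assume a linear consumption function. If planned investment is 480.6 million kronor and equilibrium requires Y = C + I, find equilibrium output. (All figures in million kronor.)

MPC = (2477.68 − 2131.12)/(3193 − 2737) = 346.56/456 = 0.76
a = 2131.12 − 0.76(2737) = 51
Equilibrium: Y = 51 + 0.76Y + 480.6
0.24Y = 531.6, so Y = 531.6/0.24 = 2215

Y = 2215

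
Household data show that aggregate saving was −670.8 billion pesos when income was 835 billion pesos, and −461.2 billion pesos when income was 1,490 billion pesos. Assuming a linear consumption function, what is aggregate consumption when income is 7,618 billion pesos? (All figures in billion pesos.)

MPS = ΔS/ΔY = (-461.2 − (-670.8))/(1490 − 835) = 209.6/655 = 0.32
MPC = 1 − MPS = 0.68
Autonomous saving = -670.8 − 0.32(835) = -938, so a = 938
C = 938 + 0.68(7618) = 938 + 5180.24 = 6118.24

C = 6118.24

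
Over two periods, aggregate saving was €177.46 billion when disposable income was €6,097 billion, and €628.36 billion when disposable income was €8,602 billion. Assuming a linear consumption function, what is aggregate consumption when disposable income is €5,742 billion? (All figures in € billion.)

MPS = ΔS/ΔY = (628.36 − 177.46)/(8602 − 6097) = 450.9/2505 = 0.18
MPC = 1 − MPS = 0.82
Autonomous saving = 177.46 − 0.18(6097) = -920, so a = 920
C = 920 + 0.82(5742) = 920 + 4708.44 = 5628.44

C = 5628.44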